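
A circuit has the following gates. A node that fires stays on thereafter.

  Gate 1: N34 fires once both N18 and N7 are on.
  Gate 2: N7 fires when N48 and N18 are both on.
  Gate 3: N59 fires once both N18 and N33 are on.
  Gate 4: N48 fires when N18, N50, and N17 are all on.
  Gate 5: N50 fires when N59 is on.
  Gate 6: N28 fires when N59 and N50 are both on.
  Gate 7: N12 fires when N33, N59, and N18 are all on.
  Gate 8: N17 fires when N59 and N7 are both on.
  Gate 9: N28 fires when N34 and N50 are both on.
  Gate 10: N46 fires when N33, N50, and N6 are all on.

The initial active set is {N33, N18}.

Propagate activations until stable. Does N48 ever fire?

N48 would need N18, N50, and N17 (Gate 4), but N17 never turns on.

No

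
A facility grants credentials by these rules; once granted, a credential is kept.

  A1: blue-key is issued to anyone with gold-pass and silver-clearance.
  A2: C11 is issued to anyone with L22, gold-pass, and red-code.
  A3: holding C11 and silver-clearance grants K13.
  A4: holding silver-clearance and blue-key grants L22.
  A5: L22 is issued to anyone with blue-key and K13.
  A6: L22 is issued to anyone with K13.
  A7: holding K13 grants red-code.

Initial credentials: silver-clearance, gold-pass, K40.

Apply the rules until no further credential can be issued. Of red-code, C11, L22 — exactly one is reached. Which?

L22

Holding gold-pass and silver-clearance grants blue-key (A1).
Holding silver-clearance and blue-key grants L22 (A4).
red-code would need K13 (A7), but K13 is never granted. C11 would need L22, gold-pass, and red-code (A2), but red-code is never granted.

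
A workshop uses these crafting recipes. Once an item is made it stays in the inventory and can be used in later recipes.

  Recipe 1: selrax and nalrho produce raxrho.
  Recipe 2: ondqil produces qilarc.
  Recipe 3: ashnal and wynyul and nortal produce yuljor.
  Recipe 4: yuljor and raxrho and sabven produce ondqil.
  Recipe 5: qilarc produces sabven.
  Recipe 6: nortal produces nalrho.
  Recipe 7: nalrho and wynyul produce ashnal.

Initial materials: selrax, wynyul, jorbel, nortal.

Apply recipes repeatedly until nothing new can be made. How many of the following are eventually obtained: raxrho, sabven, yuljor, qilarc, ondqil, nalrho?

3

Using Recipe 6, nortal makes nalrho.
nalrho and wynyul → ashnal (Recipe 7).
Using Recipe 1, selrax and nalrho make raxrho.
ashnal and wynyul and nortal → yuljor (Recipe 3).
raxrho: reached.
sabven would need qilarc (Recipe 5), but qilarc is never obtained.
yuljor: reached.
qilarc would need ondqil (Recipe 2), but ondqil is never obtained.
ondqil would need yuljor, raxrho, and sabven (Recipe 4), but sabven is never obtained.
nalrho: reached.
Reached: raxrho, yuljor, and nalrho — 3 of the 6.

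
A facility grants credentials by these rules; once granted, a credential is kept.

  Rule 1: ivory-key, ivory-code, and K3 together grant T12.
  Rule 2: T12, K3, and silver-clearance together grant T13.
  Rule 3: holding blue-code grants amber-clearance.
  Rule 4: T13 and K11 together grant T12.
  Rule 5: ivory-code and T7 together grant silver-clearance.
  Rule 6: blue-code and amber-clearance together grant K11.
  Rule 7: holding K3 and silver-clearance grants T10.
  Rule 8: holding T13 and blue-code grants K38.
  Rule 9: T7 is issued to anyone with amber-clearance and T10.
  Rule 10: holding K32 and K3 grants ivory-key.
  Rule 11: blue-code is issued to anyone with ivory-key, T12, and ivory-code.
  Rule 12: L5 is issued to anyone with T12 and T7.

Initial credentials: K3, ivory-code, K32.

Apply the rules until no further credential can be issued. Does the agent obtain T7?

No

T7 would need amber-clearance and T10 (Rule 9), but T10 is never granted.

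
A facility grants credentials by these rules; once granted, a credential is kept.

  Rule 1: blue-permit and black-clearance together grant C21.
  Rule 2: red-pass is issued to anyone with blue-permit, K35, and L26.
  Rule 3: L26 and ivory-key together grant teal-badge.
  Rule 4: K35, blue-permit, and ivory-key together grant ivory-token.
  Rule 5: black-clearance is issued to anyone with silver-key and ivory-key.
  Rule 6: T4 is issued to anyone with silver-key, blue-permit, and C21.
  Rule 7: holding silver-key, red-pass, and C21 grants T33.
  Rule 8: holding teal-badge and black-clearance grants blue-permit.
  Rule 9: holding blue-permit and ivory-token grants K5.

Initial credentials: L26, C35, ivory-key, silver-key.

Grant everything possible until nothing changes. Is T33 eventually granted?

No

T33 would need silver-key, red-pass, and C21 (Rule 7), but red-pass is never granted.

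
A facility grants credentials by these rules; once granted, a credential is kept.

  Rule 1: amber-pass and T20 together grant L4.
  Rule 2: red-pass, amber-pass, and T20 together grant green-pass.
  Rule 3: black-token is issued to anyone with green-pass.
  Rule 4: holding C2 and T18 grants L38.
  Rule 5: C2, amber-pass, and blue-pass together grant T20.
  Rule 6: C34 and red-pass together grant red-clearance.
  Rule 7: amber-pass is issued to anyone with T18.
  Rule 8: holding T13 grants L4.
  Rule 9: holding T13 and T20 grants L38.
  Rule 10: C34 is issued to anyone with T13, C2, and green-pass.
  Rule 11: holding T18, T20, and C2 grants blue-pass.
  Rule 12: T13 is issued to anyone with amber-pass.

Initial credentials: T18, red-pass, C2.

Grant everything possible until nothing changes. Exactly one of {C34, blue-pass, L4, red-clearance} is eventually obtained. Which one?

L4

Holding T18 grants amber-pass (Rule 7).
Holding amber-pass grants T13 (Rule 12).
Holding T13 grants L4 (Rule 8).
C34 would need T13, C2, and green-pass (Rule 10), but green-pass is never granted. red-clearance would need C34 and red-pass (Rule 6), but C34 is never granted. blue-pass would need T18, T20, and C2 (Rule 11), but T20 is never granted.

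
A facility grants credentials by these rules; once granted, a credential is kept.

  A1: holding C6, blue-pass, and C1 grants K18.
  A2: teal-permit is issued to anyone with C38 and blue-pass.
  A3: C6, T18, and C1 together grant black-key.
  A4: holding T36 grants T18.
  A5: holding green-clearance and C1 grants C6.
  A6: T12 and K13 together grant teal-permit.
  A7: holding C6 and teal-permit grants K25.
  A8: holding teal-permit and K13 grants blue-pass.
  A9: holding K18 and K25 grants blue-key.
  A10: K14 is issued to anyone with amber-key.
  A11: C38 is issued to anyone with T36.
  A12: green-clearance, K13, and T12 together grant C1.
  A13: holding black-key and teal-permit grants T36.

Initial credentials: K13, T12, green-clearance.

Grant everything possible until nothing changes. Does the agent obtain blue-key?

Holding green-clearance, K13, and T12 grants C1 (A12).
Holding T12 and K13 grants teal-permit (A6).
Holding teal-permit and K13 grants blue-pass (A8).
Holding green-clearance and C1 grants C6 (A5).
Holding C6 and teal-permit grants K25 (A7).
Holding C6, blue-pass, and C1 grants K18 (A1).
Holding K18 and K25 grants blue-key (A9).

Yes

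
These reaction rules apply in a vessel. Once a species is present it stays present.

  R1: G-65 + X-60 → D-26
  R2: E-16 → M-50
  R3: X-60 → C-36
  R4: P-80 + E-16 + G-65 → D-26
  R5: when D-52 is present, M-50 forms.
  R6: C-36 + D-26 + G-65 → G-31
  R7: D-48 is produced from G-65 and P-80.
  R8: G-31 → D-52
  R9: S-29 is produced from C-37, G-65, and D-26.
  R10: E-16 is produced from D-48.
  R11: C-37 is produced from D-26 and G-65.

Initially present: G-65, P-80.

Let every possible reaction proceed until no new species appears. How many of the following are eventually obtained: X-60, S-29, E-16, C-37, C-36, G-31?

3

G-65 and P-80 present → D-48 forms (R7).
D-48 present → E-16 forms (R10).
P-80, E-16, and G-65 present → D-26 forms (R4).
D-26 and G-65 present → C-37 forms (R11).
C-37, G-65, and D-26 present → S-29 forms (R9).
No rule produces X-60, and it is not given.
S-29: reached.
E-16: reached.
C-37: reached.
C-36 would need X-60 (R3), but X-60 never forms.
G-31 would need C-36, D-26, and G-65 (R6), but C-36 never forms.
Reached: S-29, E-16, and C-37 — 3 of the 6.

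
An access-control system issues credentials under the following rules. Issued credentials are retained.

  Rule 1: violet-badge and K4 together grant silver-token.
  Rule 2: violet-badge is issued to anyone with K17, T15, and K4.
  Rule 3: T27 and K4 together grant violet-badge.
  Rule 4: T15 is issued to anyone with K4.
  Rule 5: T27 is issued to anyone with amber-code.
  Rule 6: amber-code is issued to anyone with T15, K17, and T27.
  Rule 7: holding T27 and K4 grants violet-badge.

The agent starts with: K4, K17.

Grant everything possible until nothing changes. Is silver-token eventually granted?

Holding K4 grants T15 (Rule 4).
Holding K17, T15, and K4 grants violet-badge (Rule 2).
Holding violet-badge and K4 grants silver-token (Rule 1).

Yes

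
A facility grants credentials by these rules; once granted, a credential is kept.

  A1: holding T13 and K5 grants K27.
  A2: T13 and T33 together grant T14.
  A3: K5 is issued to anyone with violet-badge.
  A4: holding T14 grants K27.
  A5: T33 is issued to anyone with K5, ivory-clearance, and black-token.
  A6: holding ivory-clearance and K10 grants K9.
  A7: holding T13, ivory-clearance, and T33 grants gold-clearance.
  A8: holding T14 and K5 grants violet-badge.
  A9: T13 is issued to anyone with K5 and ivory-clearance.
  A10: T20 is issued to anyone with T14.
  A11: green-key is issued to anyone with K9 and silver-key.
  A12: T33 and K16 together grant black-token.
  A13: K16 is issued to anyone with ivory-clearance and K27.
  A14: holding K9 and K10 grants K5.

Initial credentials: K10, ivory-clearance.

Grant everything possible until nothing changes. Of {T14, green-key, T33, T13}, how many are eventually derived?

Holding ivory-clearance and K10 grants K9 (A6).
Holding K9 and K10 grants K5 (A14).
Holding K5 and ivory-clearance grants T13 (A9).
T14 would need T13 and T33 (A2), but T33 is never granted.
green-key would need K9 and silver-key (A11), but silver-key is never granted.
T33 would need K5, ivory-clearance, and black-token (A5), but black-token is never granted.
T13: reached.
Reached: T13 — 1 of the 4.

1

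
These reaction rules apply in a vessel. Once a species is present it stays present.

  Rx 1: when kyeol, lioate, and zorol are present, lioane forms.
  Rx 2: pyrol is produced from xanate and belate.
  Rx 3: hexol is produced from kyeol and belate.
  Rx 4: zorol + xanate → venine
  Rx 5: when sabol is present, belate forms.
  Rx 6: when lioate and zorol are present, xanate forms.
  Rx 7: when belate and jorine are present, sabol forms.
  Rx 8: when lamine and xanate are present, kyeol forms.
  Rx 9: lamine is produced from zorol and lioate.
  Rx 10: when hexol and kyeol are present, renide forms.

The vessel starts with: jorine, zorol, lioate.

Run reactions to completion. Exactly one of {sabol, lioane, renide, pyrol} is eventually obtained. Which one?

lioane

zorol and lioate present → lamine forms (Rx 9).
lioate and zorol present → xanate forms (Rx 6).
lamine and xanate present → kyeol forms (Rx 8).
kyeol, lioate, and zorol present → lioane forms (Rx 1).
renide would need hexol and kyeol (Rx 10), but hexol never forms. sabol would need belate and jorine (Rx 7), but belate never forms. pyrol would need xanate and belate (Rx 2), but belate never forms.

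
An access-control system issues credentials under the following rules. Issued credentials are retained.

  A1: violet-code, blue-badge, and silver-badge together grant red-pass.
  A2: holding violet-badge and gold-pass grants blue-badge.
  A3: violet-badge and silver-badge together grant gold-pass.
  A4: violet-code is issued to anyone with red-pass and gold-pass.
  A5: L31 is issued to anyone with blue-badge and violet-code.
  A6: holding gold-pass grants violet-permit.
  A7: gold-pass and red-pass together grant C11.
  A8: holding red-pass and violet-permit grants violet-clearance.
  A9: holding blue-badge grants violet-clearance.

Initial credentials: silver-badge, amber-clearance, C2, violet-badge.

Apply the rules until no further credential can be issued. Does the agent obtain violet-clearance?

Yes

Holding violet-badge and silver-badge grants gold-pass (A3).
Holding violet-badge and gold-pass grants blue-badge (A2).
Holding blue-badge grants violet-clearance (A9).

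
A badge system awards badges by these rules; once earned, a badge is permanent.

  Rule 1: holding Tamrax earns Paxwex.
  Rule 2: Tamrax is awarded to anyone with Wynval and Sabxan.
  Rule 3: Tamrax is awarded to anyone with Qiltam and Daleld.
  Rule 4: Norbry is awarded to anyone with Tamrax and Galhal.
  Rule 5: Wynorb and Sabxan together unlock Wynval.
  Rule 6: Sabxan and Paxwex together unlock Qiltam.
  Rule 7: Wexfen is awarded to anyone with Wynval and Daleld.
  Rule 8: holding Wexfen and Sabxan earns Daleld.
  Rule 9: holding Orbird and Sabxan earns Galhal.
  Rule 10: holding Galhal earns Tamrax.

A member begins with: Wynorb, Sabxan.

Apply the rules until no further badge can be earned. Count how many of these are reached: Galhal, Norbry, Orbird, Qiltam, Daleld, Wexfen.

1

With Wynorb and Sabxan, Wynval is earned (Rule 5).
With Wynval and Sabxan, Tamrax is earned (Rule 2).
With Tamrax, Paxwex is earned (Rule 1).
With Sabxan and Paxwex, Qiltam is earned (Rule 6).
Galhal would need Orbird and Sabxan (Rule 9), but Orbird is never earned.
Norbry would need Tamrax and Galhal (Rule 4), but Galhal is never earned.
No rule produces Orbird, and it is not given.
Qiltam: reached.
Daleld would need Wexfen and Sabxan (Rule 8), but Wexfen is never earned.
Wexfen would need Wynval and Daleld (Rule 7), but Daleld is never earned.
Reached: Qiltam — 1 of the 6.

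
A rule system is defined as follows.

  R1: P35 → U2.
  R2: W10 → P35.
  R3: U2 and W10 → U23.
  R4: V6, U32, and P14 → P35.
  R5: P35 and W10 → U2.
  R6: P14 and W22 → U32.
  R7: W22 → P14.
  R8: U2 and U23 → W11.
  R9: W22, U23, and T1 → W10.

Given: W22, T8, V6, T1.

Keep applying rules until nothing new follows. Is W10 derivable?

W10 would need W22, U23, and T1 (R9), but U23 is never established.

No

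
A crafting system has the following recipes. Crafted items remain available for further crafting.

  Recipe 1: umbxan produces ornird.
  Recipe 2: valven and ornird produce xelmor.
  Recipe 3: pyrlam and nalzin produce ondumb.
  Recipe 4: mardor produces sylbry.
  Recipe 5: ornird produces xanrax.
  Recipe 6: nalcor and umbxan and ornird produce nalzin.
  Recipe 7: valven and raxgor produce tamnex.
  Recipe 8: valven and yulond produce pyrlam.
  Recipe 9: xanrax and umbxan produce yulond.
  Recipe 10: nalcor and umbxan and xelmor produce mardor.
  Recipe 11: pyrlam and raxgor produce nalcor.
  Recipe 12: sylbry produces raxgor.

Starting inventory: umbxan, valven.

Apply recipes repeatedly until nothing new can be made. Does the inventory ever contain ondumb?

ondumb would need pyrlam and nalzin (Recipe 3), but nalzin is never obtained.

No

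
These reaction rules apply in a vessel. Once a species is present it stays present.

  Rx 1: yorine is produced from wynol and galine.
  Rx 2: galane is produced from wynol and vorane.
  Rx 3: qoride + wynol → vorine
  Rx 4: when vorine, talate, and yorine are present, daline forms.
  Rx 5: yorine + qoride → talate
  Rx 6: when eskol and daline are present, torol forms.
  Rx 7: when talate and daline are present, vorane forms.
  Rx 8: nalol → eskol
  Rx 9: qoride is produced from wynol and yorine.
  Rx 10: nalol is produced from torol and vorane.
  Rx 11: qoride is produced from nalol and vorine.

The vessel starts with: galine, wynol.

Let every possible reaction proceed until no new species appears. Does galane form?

Yes

wynol and galine present → yorine forms (Rx 1).
wynol and yorine present → qoride forms (Rx 9).
yorine and qoride present → talate forms (Rx 5).
qoride and wynol present → vorine forms (Rx 3).
vorine, talate, and yorine present → daline forms (Rx 4).
talate and daline present → vorane forms (Rx 7).
wynol and vorane present → galane forms (Rx 2).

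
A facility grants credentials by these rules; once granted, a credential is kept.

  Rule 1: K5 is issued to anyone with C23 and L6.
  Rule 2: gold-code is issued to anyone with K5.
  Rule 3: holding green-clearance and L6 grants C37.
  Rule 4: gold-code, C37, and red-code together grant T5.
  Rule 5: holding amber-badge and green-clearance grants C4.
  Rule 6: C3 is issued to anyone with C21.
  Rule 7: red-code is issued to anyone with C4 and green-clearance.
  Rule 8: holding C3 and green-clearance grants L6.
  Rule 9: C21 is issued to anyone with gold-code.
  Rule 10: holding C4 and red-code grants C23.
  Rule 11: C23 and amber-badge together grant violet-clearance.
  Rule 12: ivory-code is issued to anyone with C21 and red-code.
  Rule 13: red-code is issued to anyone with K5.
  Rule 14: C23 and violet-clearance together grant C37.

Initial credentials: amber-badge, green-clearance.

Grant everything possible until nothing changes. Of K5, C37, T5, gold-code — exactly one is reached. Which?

C37

Holding amber-badge and green-clearance grants C4 (Rule 5).
Holding C4 and green-clearance grants red-code (Rule 7).
Holding C4 and red-code grants C23 (Rule 10).
Holding C23 and amber-badge grants violet-clearance (Rule 11).
Holding C23 and violet-clearance grants C37 (Rule 14).
T5 would need gold-code, C37, and red-code (Rule 4), but gold-code is never granted. K5 would need C23 and L6 (Rule 1), but L6 is never granted. gold-code would need K5 (Rule 2), but K5 is never granted.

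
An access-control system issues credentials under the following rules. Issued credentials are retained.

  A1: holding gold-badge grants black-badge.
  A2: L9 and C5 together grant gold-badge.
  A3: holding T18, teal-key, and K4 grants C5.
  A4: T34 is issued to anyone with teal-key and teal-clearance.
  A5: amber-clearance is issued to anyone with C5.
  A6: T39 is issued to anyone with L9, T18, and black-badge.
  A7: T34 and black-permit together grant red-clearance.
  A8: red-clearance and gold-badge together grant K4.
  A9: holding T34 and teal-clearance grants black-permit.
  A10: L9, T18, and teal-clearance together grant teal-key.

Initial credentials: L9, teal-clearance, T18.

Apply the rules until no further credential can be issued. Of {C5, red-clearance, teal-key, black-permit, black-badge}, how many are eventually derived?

3

Holding L9, T18, and teal-clearance grants teal-key (A10).
Holding teal-key and teal-clearance grants T34 (A4).
Holding T34 and teal-clearance grants black-permit (A9).
Holding T34 and black-permit grants red-clearance (A7).
C5 would need T18, teal-key, and K4 (A3), but K4 is never granted.
red-clearance: reached.
teal-key: reached.
black-permit: reached.
black-badge would need gold-badge (A1), but gold-badge is never granted.
Reached: red-clearance, teal-key, and black-permit — 3 of the 5.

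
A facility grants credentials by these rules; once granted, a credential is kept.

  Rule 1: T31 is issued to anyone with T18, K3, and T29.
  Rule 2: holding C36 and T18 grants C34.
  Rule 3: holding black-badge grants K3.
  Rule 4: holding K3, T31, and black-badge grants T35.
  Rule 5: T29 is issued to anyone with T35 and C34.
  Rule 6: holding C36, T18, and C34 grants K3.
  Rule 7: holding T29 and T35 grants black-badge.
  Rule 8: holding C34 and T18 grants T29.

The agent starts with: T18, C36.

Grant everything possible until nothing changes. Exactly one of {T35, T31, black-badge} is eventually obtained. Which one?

Holding C36 and T18 grants C34 (Rule 2).
Holding C34 and T18 grants T29 (Rule 8).
Holding C36, T18, and C34 grants K3 (Rule 6).
Holding T18, K3, and T29 grants T31 (Rule 1).
black-badge would need T29 and T35 (Rule 7), but T35 is never granted. T35 would need K3, T31, and black-badge (Rule 4), but black-badge is never granted.

T31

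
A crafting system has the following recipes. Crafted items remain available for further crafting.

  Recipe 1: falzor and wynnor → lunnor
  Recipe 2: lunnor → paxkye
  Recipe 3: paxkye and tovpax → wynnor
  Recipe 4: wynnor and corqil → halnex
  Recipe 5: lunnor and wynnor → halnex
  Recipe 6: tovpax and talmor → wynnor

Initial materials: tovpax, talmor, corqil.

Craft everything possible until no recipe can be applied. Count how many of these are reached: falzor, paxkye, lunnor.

0

No rule produces falzor, and it is not given.
paxkye would need lunnor (Recipe 2), but lunnor is never obtained.
lunnor would need falzor and wynnor (Recipe 1), but falzor is never obtained.
None of the 3 are reached.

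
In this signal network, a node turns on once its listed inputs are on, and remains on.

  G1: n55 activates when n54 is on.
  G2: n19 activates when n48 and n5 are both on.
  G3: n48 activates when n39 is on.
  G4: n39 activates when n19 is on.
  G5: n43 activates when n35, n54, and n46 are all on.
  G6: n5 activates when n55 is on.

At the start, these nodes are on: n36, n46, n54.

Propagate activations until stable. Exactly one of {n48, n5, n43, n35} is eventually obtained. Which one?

n5

G1: n54 on → n55 on.
G6: n55 on → n5 on.
n43 would need n35, n54, and n46 (G5), but n35 never turns on. n48 would need n39 (G3), but n39 never turns on. No rule produces n35, and it is not given.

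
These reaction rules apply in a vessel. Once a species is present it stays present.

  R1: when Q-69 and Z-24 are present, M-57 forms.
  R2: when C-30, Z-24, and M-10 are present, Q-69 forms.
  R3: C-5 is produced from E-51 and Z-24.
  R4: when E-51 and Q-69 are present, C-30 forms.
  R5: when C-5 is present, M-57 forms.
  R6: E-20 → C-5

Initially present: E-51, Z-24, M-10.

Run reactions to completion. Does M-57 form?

E-51 and Z-24 present → C-5 forms (R3).
C-5 present → M-57 forms (R5).

Yes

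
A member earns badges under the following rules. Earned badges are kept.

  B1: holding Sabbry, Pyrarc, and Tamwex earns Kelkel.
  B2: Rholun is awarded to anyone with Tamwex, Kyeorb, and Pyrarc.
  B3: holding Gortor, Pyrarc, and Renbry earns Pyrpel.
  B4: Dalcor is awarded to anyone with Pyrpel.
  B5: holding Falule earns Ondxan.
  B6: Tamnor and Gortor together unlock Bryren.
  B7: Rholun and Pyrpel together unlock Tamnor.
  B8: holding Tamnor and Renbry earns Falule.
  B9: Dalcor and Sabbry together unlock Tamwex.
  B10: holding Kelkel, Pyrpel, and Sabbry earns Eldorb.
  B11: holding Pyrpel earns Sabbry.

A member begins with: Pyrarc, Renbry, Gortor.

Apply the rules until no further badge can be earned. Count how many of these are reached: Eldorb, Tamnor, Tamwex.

2

With Gortor, Pyrarc, and Renbry, Pyrpel is earned (B3).
With Pyrpel, Dalcor is earned (B4).
With Pyrpel, Sabbry is earned (B11).
With Dalcor and Sabbry, Tamwex is earned (B9).
With Sabbry, Pyrarc, and Tamwex, Kelkel is earned (B1).
With Kelkel, Pyrpel, and Sabbry, Eldorb is earned (B10).
Eldorb: reached.
Tamnor would need Rholun and Pyrpel (B7), but Rholun is never earned.
Tamwex: reached.
Reached: Eldorb and Tamwex — 2 of the 3.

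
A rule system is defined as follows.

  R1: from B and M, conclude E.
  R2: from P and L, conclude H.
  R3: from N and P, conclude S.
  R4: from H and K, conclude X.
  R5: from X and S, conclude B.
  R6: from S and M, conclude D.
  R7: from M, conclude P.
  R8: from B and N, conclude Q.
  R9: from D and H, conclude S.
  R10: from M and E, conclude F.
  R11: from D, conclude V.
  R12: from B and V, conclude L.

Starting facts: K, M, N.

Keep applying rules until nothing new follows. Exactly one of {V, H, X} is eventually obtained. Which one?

V

M holds, so P follows (R7).
From N and P, R3 gives S.
From S and M, R6 gives D.
From D, R11 gives V.
H would need P and L (R2), but L is never established. X would need H and K (R4), but H is never established.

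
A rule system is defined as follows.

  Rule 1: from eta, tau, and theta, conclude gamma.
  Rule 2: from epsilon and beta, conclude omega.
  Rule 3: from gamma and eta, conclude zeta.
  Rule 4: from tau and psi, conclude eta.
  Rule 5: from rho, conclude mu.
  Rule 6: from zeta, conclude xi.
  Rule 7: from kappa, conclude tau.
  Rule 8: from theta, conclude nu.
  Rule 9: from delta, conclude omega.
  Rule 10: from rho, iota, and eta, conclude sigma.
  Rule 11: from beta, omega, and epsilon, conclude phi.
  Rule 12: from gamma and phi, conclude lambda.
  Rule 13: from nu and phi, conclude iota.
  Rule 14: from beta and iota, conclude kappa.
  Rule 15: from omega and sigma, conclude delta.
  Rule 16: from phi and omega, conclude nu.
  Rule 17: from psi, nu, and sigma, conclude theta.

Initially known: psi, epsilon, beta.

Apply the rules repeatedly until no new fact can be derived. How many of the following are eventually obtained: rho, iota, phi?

epsilon and beta hold, so omega follows (Rule 2).
From beta, omega, and epsilon, Rule 11 gives phi.
phi and omega hold, so nu follows (Rule 16).
From nu and phi, Rule 13 gives iota.
No rule produces rho, and it is not given.
iota: reached.
phi: reached.
Reached: iota and phi — 2 of the 3.

2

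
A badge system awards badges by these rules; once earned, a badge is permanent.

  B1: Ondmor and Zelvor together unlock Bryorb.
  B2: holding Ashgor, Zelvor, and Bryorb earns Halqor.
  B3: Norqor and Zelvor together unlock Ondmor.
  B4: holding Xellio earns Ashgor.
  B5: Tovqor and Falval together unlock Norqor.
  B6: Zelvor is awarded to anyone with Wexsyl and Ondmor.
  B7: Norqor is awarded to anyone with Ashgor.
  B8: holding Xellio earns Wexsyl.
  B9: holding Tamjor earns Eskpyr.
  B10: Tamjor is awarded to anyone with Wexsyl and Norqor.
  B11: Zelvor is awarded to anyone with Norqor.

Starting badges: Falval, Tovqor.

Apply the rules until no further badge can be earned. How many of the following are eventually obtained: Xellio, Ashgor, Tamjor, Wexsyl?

No rule produces Xellio, and it is not given.
Ashgor would need Xellio (B4), but Xellio is never earned.
Tamjor would need Wexsyl and Norqor (B10), but Wexsyl is never earned.
Wexsyl would need Xellio (B8), but Xellio is never earned.
None of the 4 are reached.

0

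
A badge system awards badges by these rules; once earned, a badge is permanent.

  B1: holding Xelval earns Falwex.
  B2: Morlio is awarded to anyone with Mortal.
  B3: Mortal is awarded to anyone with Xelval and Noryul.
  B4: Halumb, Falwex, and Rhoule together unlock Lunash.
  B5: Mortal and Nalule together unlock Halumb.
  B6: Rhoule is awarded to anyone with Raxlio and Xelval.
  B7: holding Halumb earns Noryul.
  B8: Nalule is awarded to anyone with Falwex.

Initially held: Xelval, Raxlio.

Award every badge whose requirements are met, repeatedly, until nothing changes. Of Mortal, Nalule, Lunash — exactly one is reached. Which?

With Xelval, Falwex is earned (B1).
With Falwex, Nalule is earned (B8).
Lunash would need Halumb, Falwex, and Rhoule (B4), but Halumb is never earned. Mortal would need Xelval and Noryul (B3), but Noryul is never earned.

Nalule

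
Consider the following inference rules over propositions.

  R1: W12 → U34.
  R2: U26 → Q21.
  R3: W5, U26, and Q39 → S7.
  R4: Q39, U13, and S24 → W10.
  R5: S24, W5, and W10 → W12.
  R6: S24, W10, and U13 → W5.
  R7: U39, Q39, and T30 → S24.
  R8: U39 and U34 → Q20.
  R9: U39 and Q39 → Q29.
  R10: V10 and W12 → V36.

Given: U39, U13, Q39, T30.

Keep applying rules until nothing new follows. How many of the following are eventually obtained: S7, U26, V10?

0

S7 would need W5, U26, and Q39 (R3), but U26 is never established.
No rule produces U26, and it is not given.
No rule produces V10, and it is not given.
None of the 3 are reached.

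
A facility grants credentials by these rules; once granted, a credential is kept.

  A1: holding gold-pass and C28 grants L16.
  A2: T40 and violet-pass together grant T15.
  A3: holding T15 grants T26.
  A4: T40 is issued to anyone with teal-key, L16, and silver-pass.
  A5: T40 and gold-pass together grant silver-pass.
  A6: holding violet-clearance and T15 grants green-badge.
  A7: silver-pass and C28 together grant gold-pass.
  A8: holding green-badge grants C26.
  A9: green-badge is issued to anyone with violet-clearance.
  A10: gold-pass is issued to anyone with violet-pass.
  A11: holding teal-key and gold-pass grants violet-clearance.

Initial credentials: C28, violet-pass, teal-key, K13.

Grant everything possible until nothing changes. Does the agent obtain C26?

Yes

Holding violet-pass grants gold-pass (A10).
Holding teal-key and gold-pass grants violet-clearance (A11).
Holding violet-clearance grants green-badge (A9).
Holding green-badge grants C26 (A8).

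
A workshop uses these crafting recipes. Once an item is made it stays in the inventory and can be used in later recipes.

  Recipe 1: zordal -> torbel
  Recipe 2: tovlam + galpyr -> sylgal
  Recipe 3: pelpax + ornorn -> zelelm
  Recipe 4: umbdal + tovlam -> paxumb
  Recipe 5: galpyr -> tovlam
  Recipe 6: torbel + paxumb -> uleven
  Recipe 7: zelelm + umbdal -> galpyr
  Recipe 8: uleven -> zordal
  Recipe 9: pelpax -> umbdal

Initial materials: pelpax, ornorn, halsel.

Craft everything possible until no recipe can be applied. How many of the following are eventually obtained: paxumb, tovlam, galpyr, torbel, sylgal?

pelpax + ornorn -> zelelm (Recipe 3).
Using Recipe 9, pelpax makes umbdal.
zelelm + umbdal -> galpyr (Recipe 7).
galpyr -> tovlam (Recipe 5).
tovlam + galpyr -> sylgal (Recipe 2).
umbdal + tovlam -> paxumb (Recipe 4).
paxumb: reached.
tovlam: reached.
galpyr: reached.
torbel would need zordal (Recipe 1), but zordal is never obtained.
sylgal: reached.
Reached: paxumb, tovlam, galpyr, and sylgal — 4 of the 5.

4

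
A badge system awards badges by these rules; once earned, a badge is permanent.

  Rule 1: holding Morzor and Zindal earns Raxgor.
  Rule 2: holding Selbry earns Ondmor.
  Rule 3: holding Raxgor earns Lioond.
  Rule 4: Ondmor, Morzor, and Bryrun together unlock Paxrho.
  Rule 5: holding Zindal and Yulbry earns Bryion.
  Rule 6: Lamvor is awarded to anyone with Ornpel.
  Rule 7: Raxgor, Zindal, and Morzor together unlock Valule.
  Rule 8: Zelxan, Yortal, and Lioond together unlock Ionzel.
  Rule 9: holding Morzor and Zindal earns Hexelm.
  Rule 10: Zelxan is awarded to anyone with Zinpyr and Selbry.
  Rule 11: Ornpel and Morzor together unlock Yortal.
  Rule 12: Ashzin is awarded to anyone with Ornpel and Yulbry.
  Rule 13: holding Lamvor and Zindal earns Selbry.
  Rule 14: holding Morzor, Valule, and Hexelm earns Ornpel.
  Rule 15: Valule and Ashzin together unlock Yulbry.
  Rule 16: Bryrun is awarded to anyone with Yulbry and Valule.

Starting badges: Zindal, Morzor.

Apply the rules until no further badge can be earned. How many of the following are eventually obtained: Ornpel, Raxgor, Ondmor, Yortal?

With Morzor and Zindal, Hexelm is earned (Rule 9).
With Morzor and Zindal, Raxgor is earned (Rule 1).
With Raxgor, Zindal, and Morzor, Valule is earned (Rule 7).
With Morzor, Valule, and Hexelm, Ornpel is earned (Rule 14).
With Ornpel, Lamvor is earned (Rule 6).
With Ornpel and Morzor, Yortal is earned (Rule 11).
With Lamvor and Zindal, Selbry is earned (Rule 13).
With Selbry, Ondmor is earned (Rule 2).
Ornpel: reached.
Raxgor: reached.
Ondmor: reached.
Yortal: reached.
All 4 are reached.

4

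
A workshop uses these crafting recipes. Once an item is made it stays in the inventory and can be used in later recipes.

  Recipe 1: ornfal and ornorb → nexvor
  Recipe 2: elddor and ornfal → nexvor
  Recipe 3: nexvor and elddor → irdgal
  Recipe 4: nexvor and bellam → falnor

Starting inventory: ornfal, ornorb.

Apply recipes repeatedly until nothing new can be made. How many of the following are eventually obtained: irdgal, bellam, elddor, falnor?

0

irdgal would need nexvor and elddor (Recipe 3), but elddor is never obtained.
No rule produces bellam, and it is not given.
No rule produces elddor, and it is not given.
falnor would need nexvor and bellam (Recipe 4), but bellam is never obtained.
None of the 4 are reached.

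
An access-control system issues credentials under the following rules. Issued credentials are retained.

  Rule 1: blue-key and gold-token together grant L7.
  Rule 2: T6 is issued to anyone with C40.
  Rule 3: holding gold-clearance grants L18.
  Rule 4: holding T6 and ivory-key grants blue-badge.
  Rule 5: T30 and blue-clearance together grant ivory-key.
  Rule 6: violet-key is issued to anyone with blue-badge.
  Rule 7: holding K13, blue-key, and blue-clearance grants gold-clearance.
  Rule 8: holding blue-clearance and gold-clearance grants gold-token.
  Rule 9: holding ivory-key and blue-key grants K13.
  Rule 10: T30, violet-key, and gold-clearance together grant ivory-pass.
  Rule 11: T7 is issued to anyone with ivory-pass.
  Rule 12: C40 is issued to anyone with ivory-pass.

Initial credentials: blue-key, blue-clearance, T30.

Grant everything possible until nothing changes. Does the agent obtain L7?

Holding T30 and blue-clearance grants ivory-key (Rule 5).
Holding ivory-key and blue-key grants K13 (Rule 9).
Holding K13, blue-key, and blue-clearance grants gold-clearance (Rule 7).
Holding blue-clearance and gold-clearance grants gold-token (Rule 8).
Holding blue-key and gold-token grants L7 (Rule 1).

Yes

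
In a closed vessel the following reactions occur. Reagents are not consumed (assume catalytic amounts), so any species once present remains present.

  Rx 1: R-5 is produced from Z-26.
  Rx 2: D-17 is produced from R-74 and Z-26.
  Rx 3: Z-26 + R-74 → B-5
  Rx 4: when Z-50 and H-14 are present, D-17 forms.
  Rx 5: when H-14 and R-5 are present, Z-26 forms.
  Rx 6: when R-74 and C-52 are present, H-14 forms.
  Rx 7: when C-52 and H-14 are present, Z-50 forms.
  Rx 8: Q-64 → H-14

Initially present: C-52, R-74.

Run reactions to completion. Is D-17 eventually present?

Yes

R-74 and C-52 present → H-14 forms (Rx 6).
C-52 and H-14 present → Z-50 forms (Rx 7).
Z-50 and H-14 present → D-17 forms (Rx 4).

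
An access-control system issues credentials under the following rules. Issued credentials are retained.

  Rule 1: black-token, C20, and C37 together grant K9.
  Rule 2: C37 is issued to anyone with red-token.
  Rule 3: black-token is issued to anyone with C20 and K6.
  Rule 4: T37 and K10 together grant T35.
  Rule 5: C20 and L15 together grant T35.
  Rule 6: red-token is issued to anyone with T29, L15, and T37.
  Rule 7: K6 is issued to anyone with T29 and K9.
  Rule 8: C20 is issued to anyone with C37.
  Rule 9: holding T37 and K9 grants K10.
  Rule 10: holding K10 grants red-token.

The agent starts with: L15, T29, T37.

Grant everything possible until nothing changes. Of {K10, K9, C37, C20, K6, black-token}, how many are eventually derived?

2

Holding T29, L15, and T37 grants red-token (Rule 6).
Holding red-token grants C37 (Rule 2).
Holding C37 grants C20 (Rule 8).
K10 would need T37 and K9 (Rule 9), but K9 is never granted.
K9 would need black-token, C20, and C37 (Rule 1), but black-token is never granted.
C37: reached.
C20: reached.
K6 would need T29 and K9 (Rule 7), but K9 is never granted.
black-token would need C20 and K6 (Rule 3), but K6 is never granted.
Reached: C37 and C20 — 2 of the 6.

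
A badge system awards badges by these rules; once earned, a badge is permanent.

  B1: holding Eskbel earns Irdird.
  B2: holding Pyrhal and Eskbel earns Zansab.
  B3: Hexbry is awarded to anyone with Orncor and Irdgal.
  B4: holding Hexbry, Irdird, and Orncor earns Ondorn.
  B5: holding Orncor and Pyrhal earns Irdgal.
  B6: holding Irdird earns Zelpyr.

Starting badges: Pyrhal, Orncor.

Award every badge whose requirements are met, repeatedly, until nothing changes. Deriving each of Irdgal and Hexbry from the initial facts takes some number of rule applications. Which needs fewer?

Irdgal

Irdgal: With Orncor and Pyrhal, Irdgal is earned (B5). [1 rule application]
Hexbry: With Orncor and Pyrhal, Irdgal is earned (B5). With Orncor and Irdgal, Hexbry is earned (B3). [2 rule applications]
Irdgal needs fewer.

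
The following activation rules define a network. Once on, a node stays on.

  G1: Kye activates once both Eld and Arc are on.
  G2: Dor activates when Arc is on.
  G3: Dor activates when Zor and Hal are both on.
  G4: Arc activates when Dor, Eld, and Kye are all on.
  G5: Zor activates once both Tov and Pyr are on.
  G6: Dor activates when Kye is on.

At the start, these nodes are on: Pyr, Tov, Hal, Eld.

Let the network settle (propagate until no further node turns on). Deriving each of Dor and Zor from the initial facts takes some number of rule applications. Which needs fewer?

Zor: Tov and Pyr are on, so Zor activates (G5). [1 rule application]
Dor: G5: Tov and Pyr on → Zor on. G3: Zor and Hal on → Dor on. [2 rule applications]
Zor needs fewer.

Zor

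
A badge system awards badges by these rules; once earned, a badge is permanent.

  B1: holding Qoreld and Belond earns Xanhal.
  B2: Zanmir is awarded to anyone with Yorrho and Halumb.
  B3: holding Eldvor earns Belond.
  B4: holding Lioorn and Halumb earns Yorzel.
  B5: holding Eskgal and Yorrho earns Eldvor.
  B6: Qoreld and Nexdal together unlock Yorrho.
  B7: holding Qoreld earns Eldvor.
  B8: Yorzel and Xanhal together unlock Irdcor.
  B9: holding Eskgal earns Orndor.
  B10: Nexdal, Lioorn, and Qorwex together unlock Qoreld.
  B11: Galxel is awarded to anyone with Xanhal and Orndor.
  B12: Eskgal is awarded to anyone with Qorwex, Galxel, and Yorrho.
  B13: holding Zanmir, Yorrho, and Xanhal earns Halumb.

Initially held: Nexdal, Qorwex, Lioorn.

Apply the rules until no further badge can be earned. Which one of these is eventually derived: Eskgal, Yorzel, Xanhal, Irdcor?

With Nexdal, Lioorn, and Qorwex, Qoreld is earned (B10).
With Qoreld, Eldvor is earned (B7).
With Eldvor, Belond is earned (B3).
With Qoreld and Belond, Xanhal is earned (B1).
Irdcor would need Yorzel and Xanhal (B8), but Yorzel is never earned. Yorzel would need Lioorn and Halumb (B4), but Halumb is never earned. Eskgal would need Qorwex, Galxel, and Yorrho (B12), but Galxel is never earned.

Xanhal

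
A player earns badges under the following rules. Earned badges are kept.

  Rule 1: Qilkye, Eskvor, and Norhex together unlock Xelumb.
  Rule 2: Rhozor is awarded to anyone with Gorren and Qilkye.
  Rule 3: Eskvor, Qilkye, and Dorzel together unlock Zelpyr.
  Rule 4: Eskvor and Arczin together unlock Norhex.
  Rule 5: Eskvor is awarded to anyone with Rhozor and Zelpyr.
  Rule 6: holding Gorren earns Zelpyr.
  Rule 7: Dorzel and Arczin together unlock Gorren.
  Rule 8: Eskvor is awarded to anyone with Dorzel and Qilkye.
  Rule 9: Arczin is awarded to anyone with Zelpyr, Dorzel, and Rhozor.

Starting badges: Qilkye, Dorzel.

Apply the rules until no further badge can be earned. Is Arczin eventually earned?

No

Arczin would need Zelpyr, Dorzel, and Rhozor (Rule 9), but Rhozor is never earned.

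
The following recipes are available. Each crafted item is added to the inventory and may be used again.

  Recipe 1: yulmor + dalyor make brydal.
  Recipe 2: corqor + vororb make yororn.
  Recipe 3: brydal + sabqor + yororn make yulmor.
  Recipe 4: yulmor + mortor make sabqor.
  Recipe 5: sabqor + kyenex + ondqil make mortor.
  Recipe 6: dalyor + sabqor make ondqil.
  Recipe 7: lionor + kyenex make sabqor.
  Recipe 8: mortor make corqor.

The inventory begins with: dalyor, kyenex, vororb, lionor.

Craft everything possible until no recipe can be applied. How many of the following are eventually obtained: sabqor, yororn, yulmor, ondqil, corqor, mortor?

Using Recipe 7, lionor and kyenex make sabqor.
dalyor + sabqor → ondqil (Recipe 6).
Using Recipe 5, sabqor, kyenex, and ondqil make mortor.
mortor → corqor (Recipe 8).
Using Recipe 2, corqor and vororb make yororn.
sabqor: reached.
yororn: reached.
yulmor would need brydal, sabqor, and yororn (Recipe 3), but brydal is never obtained.
ondqil: reached.
corqor: reached.
mortor: reached.
Reached: sabqor, yororn, ondqil, corqor, and mortor — 5 of the 6.

5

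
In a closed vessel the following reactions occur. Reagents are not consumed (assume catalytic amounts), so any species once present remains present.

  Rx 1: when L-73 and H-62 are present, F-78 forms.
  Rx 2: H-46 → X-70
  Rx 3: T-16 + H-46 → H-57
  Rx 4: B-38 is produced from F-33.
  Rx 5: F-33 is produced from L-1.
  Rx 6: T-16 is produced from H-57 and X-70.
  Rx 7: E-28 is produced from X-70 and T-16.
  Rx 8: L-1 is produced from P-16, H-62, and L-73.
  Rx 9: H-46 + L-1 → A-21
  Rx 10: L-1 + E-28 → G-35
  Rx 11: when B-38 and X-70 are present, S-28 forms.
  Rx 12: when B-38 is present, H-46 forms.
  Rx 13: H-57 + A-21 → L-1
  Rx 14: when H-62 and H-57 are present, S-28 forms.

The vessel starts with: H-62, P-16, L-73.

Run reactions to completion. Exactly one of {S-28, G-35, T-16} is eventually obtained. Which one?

S-28

P-16, H-62, and L-73 present → L-1 forms (Rx 8).
L-1 present → F-33 forms (Rx 5).
F-33 present → B-38 forms (Rx 4).
B-38 present → H-46 forms (Rx 12).
H-46 present → X-70 forms (Rx 2).
B-38 and X-70 present → S-28 forms (Rx 11).
T-16 would need H-57 and X-70 (Rx 6), but H-57 never forms. G-35 would need L-1 and E-28 (Rx 10), but E-28 never forms.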